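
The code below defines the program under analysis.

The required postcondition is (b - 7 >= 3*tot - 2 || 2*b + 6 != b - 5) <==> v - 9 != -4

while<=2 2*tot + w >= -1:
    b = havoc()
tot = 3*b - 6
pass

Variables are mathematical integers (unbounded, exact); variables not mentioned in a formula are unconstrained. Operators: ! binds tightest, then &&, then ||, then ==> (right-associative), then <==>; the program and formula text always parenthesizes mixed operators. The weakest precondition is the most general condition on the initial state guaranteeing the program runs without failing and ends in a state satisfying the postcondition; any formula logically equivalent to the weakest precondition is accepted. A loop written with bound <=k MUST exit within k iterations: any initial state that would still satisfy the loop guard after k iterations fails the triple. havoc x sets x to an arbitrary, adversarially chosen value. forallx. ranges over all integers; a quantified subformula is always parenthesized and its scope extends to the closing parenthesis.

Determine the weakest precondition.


Working backward. After the program, the postcondition (b - 7 >= 3*tot - 2 || 2*b + 6 != b - 5) <==> v - 9 != -4 must hold; in canonical form it is (b >= 3*tot + 5 || b != -11) <==> v != 5.
Before skip: (b >= 3*tot + 5 || b != -11) <==> v != 5
Before tot := 3*b - 6: (8*b <= 13 || b != -11) <==> v != 5
Before the loop (bound <=2), unroll the exhaustion recursion (WP_0 = exit-now case; WP_j = one more guarded iteration, up to j = 2):
  WP_0: (!(2*tot + w >= -1)) && ((8*b <= 13 || b != -11) <==> v != 5)
  WP_1: (2*tot + w >= -1 ==> (forall b_1. ((!(2*tot + w >= -1)) && ((8*b_1 <= 13 || b_1 != -11) <==> v != 5)))) && ((!(2*tot + w >= -1)) ==> ((8*b <= 13 || b != -11) <==> v != 5))
  WP_2: (2*tot + w >= -1 ==> (forall b_2. ((2*tot + w >= -1 ==> (forall b_1. ((!(2*tot + w >= -1)) && ((8*b_1 <= 13 || b_1 != -11) <==> v != 5)))) && ((!(2*tot + w >= -1)) ==> ((8*b_2 <= 13 || b_2 != -11) <==> v != 5))))) && ((!(2*tot + w >= -1)) ==> ((8*b <= 13 || b != -11) <==> v != 5))
So before the loop: (2*tot + w >= -1 ==> (forall b_2. ((2*tot + w >= -1 ==> (forall b_1. ((!(2*tot + w >= -1)) && ((8*b_1 <= 13 || b_1 != -11) <==> v != 5)))) && ((!(2*tot + w >= -1)) ==> ((8*b_2 <= 13 || b_2 != -11) <==> v != 5))))) && ((!(2*tot + w >= -1)) ==> ((8*b <= 13 || b != -11) <==> v != 5))
Answer: WP = (2*tot + w >= -1 ==> (forall b_2. ((2*tot + w >= -1 ==> (forall b_1. ((!(2*tot + w >= -1)) && ((8*b_1 <= 13 || b_1 != -11) <==> v != 5)))) && ((!(2*tot + w >= -1)) ==> ((8*b_2 <= 13 || b_2 != -11) <==> v != 5))))) && ((!(2*tot + w >= -1)) ==> ((8*b <= 13 || b != -11) <==> v != 5))


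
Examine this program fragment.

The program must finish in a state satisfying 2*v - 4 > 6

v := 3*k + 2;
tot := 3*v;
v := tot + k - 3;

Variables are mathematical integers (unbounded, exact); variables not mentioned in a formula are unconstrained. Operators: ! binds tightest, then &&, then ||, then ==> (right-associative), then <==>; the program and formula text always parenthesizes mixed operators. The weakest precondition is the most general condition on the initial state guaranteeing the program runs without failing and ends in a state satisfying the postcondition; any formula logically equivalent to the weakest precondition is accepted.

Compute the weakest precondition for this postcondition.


Working backward. After the program, the postcondition 2*v - 4 > 6 must hold; in canonical form it is 2*v > 10.
Before v := tot + k - 3: 2*k + 2*tot > 16
Before tot := 3*v: 2*k + 6*v > 16
Before v := 3*k + 2: 20*k > 4
Answer: WP = 20*k > 4


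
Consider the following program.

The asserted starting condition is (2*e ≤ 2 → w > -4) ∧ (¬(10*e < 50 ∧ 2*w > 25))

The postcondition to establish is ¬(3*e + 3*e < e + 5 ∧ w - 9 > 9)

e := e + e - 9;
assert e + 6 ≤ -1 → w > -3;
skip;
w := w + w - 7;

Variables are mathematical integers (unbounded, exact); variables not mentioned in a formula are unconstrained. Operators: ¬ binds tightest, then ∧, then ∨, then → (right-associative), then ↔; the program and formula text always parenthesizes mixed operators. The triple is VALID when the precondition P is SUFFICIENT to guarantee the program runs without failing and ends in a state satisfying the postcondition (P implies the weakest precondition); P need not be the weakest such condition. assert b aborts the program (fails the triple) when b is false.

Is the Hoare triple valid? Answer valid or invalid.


Working backward. After the program, the postcondition ¬(3*e + 3*e < e + 5 ∧ w - 9 > 9) must hold; in canonical form it is ¬(5*e < 5 ∧ w > 18).
Before w := w + w - 7: ¬(5*e < 5 ∧ 2*w > 25)
Before skip: ¬(5*e < 5 ∧ 2*w > 25)
Before assert e + 6 ≤ -1 → w > -3: (e ≤ -7 → w > -3) ∧ (¬(5*e < 5 ∧ 2*w > 25))
Before e := e + e - 9: (2*e ≤ 2 → w > -3) ∧ (¬(10*e < 50 ∧ 2*w > 25))
The weakest precondition is (2*e ≤ 2 → w > -3) ∧ (¬(10*e < 50 ∧ 2*w > 25)).
Check whether (2*e ≤ 2 → w > -4) ∧ (¬(10*e < 50 ∧ 2*w > 25)) implies it.
Countermodel: at the initial state e = 1, w = -3, the precondition holds but the weakest precondition fails.
Answer: invalid


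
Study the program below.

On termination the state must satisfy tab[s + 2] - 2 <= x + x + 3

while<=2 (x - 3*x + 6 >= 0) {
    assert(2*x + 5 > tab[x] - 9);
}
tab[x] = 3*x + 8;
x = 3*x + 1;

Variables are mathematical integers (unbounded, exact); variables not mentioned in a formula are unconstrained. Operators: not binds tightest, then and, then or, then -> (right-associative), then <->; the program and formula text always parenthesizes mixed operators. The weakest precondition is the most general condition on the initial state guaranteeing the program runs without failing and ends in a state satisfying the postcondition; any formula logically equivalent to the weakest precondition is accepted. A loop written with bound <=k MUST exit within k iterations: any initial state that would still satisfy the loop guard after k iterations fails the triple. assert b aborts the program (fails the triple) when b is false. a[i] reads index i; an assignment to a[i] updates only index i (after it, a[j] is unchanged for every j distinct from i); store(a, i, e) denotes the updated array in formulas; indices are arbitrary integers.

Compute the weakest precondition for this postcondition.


Working backward. After the program, the postcondition tab[s + 2] - 2 <= x + x + 3 must hold; in canonical form it is tab[s + 2] <= 2*x + 5.
Before x := 3*x + 1: tab[s + 2] <= 6*x + 7
Before tab[x] := 3*x + 8: store(tab, x, 3*x + 8)[s + 2] <= 6*x + 7
Before the loop (bound <=2), unroll the exhaustion recursion (WP_0 = exit-now case; WP_j = one more guarded iteration, up to j = 2):
  WP_0: (not (2*x <= 6)) and store(tab, x, 3*x + 8)[s + 2] <= 6*x + 7
  WP_1: (2*x <= 6 -> (2*x > tab[x] - 14 and (not (2*x <= 6)) and store(tab, x, 3*x + 8)[s + 2] <= 6*x + 7)) and ((not (2*x <= 6)) -> store(tab, x, 3*x + 8)[s + 2] <= 6*x + 7)
  WP_2: (2*x <= 6 -> (2*x > tab[x] - 14 and (2*x <= 6 -> (2*x > tab[x] - 14 and (not (2*x <= 6)) and store(tab, x, 3*x + 8)[s + 2] <= 6*x + 7)) and ((not (2*x <= 6)) -> store(tab, x, 3*x + 8)[s + 2] <= 6*x + 7))) and ((not (2*x <= 6)) -> store(tab, x, 3*x + 8)[s + 2] <= 6*x + 7)
So before the loop: (2*x <= 6 -> (2*x > tab[x] - 14 and (2*x <= 6 -> (2*x > tab[x] - 14 and (not (2*x <= 6)) and store(tab, x, 3*x + 8)[s + 2] <= 6*x + 7)) and ((not (2*x <= 6)) -> store(tab, x, 3*x + 8)[s + 2] <= 6*x + 7))) and ((not (2*x <= 6)) -> store(tab, x, 3*x + 8)[s + 2] <= 6*x + 7)
Answer: WP = (2*x <= 6 -> (2*x > tab[x] - 14 and (2*x <= 6 -> (2*x > tab[x] - 14 and (not (2*x <= 6)) and store(tab, x, 3*x + 8)[s + 2] <= 6*x + 7)) and ((not (2*x <= 6)) -> store(tab, x, 3*x + 8)[s + 2] <= 6*x + 7))) and ((not (2*x <= 6)) -> store(tab, x, 3*x + 8)[s + 2] <= 6*x + 7)


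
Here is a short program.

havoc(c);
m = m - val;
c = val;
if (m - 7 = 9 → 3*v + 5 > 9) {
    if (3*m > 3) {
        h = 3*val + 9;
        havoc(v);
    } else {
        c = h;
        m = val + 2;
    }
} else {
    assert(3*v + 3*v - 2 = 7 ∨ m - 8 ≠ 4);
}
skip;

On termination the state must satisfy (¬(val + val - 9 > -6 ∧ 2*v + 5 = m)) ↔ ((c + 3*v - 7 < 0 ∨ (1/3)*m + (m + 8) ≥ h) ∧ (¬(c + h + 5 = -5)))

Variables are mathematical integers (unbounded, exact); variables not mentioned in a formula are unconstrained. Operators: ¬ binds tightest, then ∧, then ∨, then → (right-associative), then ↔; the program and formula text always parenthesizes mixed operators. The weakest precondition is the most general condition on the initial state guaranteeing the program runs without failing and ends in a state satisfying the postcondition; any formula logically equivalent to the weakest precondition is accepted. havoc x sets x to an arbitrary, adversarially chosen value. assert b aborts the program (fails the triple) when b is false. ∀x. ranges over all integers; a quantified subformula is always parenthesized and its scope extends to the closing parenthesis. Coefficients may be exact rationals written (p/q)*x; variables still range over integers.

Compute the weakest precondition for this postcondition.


Working backward. After the program, the postcondition (¬(val + val - 9 > -6 ∧ 2*v + 5 = m)) ↔ ((c + 3*v - 7 < 0 ∨ (1/3)*m + (m + 8) ≥ h) ∧ (¬(c + h + 5 = -5))) must hold; in canonical form it is (¬(2*val > 3 ∧ 2*v = m - 5)) ↔ ((c + 3*v < 7 ∨ (4/3)*m ≥ h - 8) ∧ (¬(c + h = -10))).
Before skip: (¬(2*val > 3 ∧ 2*v = m - 5)) ↔ ((c + 3*v < 7 ∨ (4/3)*m ≥ h - 8) ∧ (¬(c + h = -10)))
Then branch requires (3*m > 3 → (∀v_1. ((¬(2*val > 3 ∧ 2*v_1 = m - 5)) ↔ ((c + 3*v_1 < 7 ∨ (4/3)*m ≥ 3*val + 1) ∧ (¬(c + 3*val = -19)))))) ∧ ((¬(3*m > 3)) → ((¬(2*val > 3 ∧ 2*v = val - 3)) ↔ ((h + 3*v < 7 ∨ (4/3)*val ≥ h - 32/3) ∧ (¬(2*h = -10))))); else branch requires (6*v = 9 ∨ m ≠ 12) ∧ ((¬(2*val > 3 ∧ 2*v = m - 5)) ↔ ((c + 3*v < 7 ∨ (4/3)*m ≥ h - 8) ∧ (¬(c + h = -10)))).
Before the if: ((m = 16 → 3*v > 4) → ((3*m > 3 → (∀v_1. ((¬(2*val > 3 ∧ 2*v_1 = m - 5)) ↔ ((c + 3*v_1 < 7 ∨ (4/3)*m ≥ 3*val + 1) ∧ (¬(c + 3*val = -19)))))) ∧ ((¬(3*m > 3)) → ((¬(2*val > 3 ∧ 2*v = val - 3)) ↔ ((h + 3*v < 7 ∨ (4/3)*val ≥ h - 32/3) ∧ (¬(2*h = -10))))))) ∧ ((¬(m = 16 → 3*v > 4)) → ((6*v = 9 ∨ m ≠ 12) ∧ ((¬(2*val > 3 ∧ 2*v = m - 5)) ↔ ((c + 3*v < 7 ∨ (4/3)*m ≥ h - 8) ∧ (¬(c + h = -10))))))
Before c := val: ((m = 16 → 3*v > 4) → ((3*m > 3 → (∀v_1. ((¬(2*val > 3 ∧ 2*v_1 = m - 5)) ↔ ((3*v_1 + val < 7 ∨ (4/3)*m ≥ 3*val + 1) ∧ (¬(4*val = -19)))))) ∧ ((¬(3*m > 3)) → ((¬(2*val > 3 ∧ 2*v = val - 3)) ↔ ((h + 3*v < 7 ∨ (4/3)*val ≥ h - 32/3) ∧ (¬(2*h = -10))))))) ∧ ((¬(m = 16 → 3*v > 4)) → ((6*v = 9 ∨ m ≠ 12) ∧ ((¬(2*val > 3 ∧ 2*v = m - 5)) ↔ ((3*v + val < 7 ∨ (4/3)*m ≥ h - 8) ∧ (¬(h + val = -10))))))
Before m := m - val: ((m = val + 16 → 3*v > 4) → ((3*m > 3*val + 3 → (∀v_1. ((¬(2*val > 3 ∧ 2*v_1 + val = m - 5)) ↔ ((3*v_1 + val < 7 ∨ (4/3)*m ≥ (13/3)*val + 1) ∧ (¬(4*val = -19)))))) ∧ ((¬(3*m > 3*val + 3)) → ((¬(2*val > 3 ∧ 2*v = val - 3)) ↔ ((h + 3*v < 7 ∨ (4/3)*val ≥ h - 32/3) ∧ (¬(2*h = -10))))))) ∧ ((¬(m = val + 16 → 3*v > 4)) → ((6*v = 9 ∨ m ≠ val + 12) ∧ ((¬(2*val > 3 ∧ 2*v + val = m - 5)) ↔ ((3*v + val < 7 ∨ (4/3)*m ≥ h + (4/3)*val - 8) ∧ (¬(h + val = -10))))))
Before havoc c: ((m = val + 16 → 3*v > 4) → ((3*m > 3*val + 3 → (∀v_1. ((¬(2*val > 3 ∧ 2*v_1 + val = m - 5)) ↔ ((3*v_1 + val < 7 ∨ (4/3)*m ≥ (13/3)*val + 1) ∧ (¬(4*val = -19)))))) ∧ ((¬(3*m > 3*val + 3)) → ((¬(2*val > 3 ∧ 2*v = val - 3)) ↔ ((h + 3*v < 7 ∨ (4/3)*val ≥ h - 32/3) ∧ (¬(2*h = -10))))))) ∧ ((¬(m = val + 16 → 3*v > 4)) → ((6*v = 9 ∨ m ≠ val + 12) ∧ ((¬(2*val > 3 ∧ 2*v + val = m - 5)) ↔ ((3*v + val < 7 ∨ (4/3)*m ≥ h + (4/3)*val - 8) ∧ (¬(h + val = -10))))))
Answer: WP = ((m = val + 16 → 3*v > 4) → ((3*m > 3*val + 3 → (∀v_1. ((¬(2*val > 3 ∧ 2*v_1 + val = m - 5)) ↔ ((3*v_1 + val < 7 ∨ (4/3)*m ≥ (13/3)*val + 1) ∧ (¬(4*val = -19)))))) ∧ ((¬(3*m > 3*val + 3)) → ((¬(2*val > 3 ∧ 2*v = val - 3)) ↔ ((h + 3*v < 7 ∨ (4/3)*val ≥ h - 32/3) ∧ (¬(2*h = -10))))))) ∧ ((¬(m = val + 16 → 3*v > 4)) → ((6*v = 9 ∨ m ≠ val + 12) ∧ ((¬(2*val > 3 ∧ 2*v + val = m - 5)) ↔ ((3*v + val < 7 ∨ (4/3)*m ≥ h + (4/3)*val - 8) ∧ (¬(h + val = -10))))))


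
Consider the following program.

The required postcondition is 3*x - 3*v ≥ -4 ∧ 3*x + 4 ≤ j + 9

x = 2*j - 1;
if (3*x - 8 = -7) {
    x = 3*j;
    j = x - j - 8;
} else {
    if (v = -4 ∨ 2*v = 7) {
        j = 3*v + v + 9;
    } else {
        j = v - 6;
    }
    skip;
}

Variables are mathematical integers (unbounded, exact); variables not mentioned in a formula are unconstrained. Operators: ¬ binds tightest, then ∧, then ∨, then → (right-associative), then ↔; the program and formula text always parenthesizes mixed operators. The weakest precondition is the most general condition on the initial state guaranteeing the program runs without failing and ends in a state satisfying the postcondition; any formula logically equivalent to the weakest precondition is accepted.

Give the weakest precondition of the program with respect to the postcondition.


Working backward. After the program, the postcondition 3*x - 3*v ≥ -4 ∧ 3*x + 4 ≤ j + 9 must hold; in canonical form it is 3*x ≥ 3*v - 4 ∧ 3*x ≤ j + 5.
Then branch requires 9*j ≥ 3*v - 4 ∧ 7*j ≤ -3; else branch requires ((v = -4 ∨ 2*v = 7) → (3*x ≥ 3*v - 4 ∧ 3*x ≤ 4*v + 14)) ∧ ((¬(v = -4 ∨ 2*v = 7)) → (3*x ≥ 3*v - 4 ∧ 3*x ≤ v - 1)).
Before the if: (3*x = 1 → (9*j ≥ 3*v - 4 ∧ 7*j ≤ -3)) ∧ ((¬(3*x = 1)) → (((v = -4 ∨ 2*v = 7) → (3*x ≥ 3*v - 4 ∧ 3*x ≤ 4*v + 14)) ∧ ((¬(v = -4 ∨ 2*v = 7)) → (3*x ≥ 3*v - 4 ∧ 3*x ≤ v - 1))))
Before x := 2*j - 1: (6*j = 4 → (9*j ≥ 3*v - 4 ∧ 7*j ≤ -3)) ∧ ((¬(6*j = 4)) → (((v = -4 ∨ 2*v = 7) → (6*j ≥ 3*v - 1 ∧ 6*j ≤ 4*v + 17)) ∧ ((¬(v = -4 ∨ 2*v = 7)) → (6*j ≥ 3*v - 1 ∧ 6*j ≤ v + 2))))
Answer: WP = (6*j = 4 → (9*j ≥ 3*v - 4 ∧ 7*j ≤ -3)) ∧ ((¬(6*j = 4)) → (((v = -4 ∨ 2*v = 7) → (6*j ≥ 3*v - 1 ∧ 6*j ≤ 4*v + 17)) ∧ ((¬(v = -4 ∨ 2*v = 7)) → (6*j ≥ 3*v - 1 ∧ 6*j ≤ v + 2))))


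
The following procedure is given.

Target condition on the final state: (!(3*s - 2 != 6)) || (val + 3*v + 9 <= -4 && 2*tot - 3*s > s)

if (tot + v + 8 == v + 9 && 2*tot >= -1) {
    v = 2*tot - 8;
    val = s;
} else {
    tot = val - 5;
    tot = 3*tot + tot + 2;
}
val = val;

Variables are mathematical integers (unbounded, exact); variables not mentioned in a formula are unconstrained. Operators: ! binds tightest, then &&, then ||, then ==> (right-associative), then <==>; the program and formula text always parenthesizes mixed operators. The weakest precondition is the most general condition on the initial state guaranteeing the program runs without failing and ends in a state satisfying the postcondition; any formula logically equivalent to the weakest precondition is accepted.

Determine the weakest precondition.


Working backward. After the program, the postcondition (!(3*s - 2 != 6)) || (val + 3*v + 9 <= -4 && 2*tot - 3*s > s) must hold; in canonical form it is (!(3*s != 8)) || (3*v + val <= -13 && 2*tot > 4*s).
Before val := val: (!(3*s != 8)) || (3*v + val <= -13 && 2*tot > 4*s)
Then branch requires (!(3*s != 8)) || (s + 6*tot <= 11 && 2*tot > 4*s); else branch requires (!(3*s != 8)) || (3*v + val <= -13 && 8*val > 4*s + 36).
Before the if: ((tot == 1 && 2*tot >= -1) ==> ((!(3*s != 8)) || (s + 6*tot <= 11 && 2*tot > 4*s))) && ((!(tot == 1 && 2*tot >= -1)) ==> ((!(3*s != 8)) || (3*v + val <= -13 && 8*val > 4*s + 36)))
Answer: WP = ((tot == 1 && 2*tot >= -1) ==> ((!(3*s != 8)) || (s + 6*tot <= 11 && 2*tot > 4*s))) && ((!(tot == 1 && 2*tot >= -1)) ==> ((!(3*s != 8)) || (3*v + val <= -13 && 8*val > 4*s + 36)))


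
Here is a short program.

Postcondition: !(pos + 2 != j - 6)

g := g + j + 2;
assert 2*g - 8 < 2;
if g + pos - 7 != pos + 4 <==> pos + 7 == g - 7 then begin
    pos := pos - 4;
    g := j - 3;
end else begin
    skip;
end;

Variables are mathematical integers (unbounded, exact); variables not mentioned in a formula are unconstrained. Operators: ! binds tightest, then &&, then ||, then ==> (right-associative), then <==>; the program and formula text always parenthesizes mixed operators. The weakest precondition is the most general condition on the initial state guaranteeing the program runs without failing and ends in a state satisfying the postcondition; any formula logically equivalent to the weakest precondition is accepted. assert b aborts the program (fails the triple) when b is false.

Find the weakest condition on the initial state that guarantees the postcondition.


Working backward. After the program, the postcondition !(pos + 2 != j - 6) must hold; in canonical form it is !(pos != j - 8).
Then branch requires !(pos != j - 4); else branch requires !(pos != j - 8).
Before the if: ((g != 11 <==> pos == g - 14) ==> (!(pos != j - 4))) && ((!(g != 11 <==> pos == g - 14)) ==> (!(pos != j - 8)))
Before assert 2*g - 8 < 2: 2*g < 10 && ((g != 11 <==> pos == g - 14) ==> (!(pos != j - 4))) && ((!(g != 11 <==> pos == g - 14)) ==> (!(pos != j - 8)))
Before g := g + j + 2: 2*g + 2*j < 6 && ((g + j != 9 <==> pos == g + j - 12) ==> (!(pos != j - 4))) && ((!(g + j != 9 <==> pos == g + j - 12)) ==> (!(pos != j - 8)))
Answer: WP = 2*g + 2*j < 6 && ((g + j != 9 <==> pos == g + j - 12) ==> (!(pos != j - 4))) && ((!(g + j != 9 <==> pos == g + j - 12)) ==> (!(pos != j - 8)))


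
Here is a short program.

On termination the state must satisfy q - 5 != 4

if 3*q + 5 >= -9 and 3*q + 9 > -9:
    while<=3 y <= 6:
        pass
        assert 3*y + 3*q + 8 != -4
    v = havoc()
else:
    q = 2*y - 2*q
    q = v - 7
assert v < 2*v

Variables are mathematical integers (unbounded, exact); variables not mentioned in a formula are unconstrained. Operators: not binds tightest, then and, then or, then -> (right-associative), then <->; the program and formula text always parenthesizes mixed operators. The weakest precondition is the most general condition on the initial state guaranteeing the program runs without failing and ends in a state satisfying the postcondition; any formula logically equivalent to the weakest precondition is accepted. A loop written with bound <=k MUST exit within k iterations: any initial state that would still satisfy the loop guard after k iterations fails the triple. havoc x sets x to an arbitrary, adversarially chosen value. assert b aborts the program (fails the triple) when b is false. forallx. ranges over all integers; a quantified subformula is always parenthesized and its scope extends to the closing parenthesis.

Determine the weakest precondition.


Working backward. After the program, the postcondition q - 5 != 4 must hold; in canonical form it is q != 9.
Before assert v < 2*v: v > 0 and q != 9
Then branch requires (y <= 6 -> (3*q + 3*y != -12 and (y <= 6 -> (3*q + 3*y != -12 and (y <= 6 -> (3*q + 3*y != -12 and (not (y <= 6)) and (forall v_1. (v_1 > 0 and q != 9)))) and ((not (y <= 6)) -> (forall v_1. (v_1 > 0 and q != 9))))) and ((not (y <= 6)) -> (forall v_1. (v_1 > 0 and q != 9))))) and ((not (y <= 6)) -> (forall v_1. (v_1 > 0 and q != 9))); else branch requires v > 0 and v != 16.
Before the if: ((3*q >= -14 and 3*q > -18) -> ((y <= 6 -> (3*q + 3*y != -12 and (y <= 6 -> (3*q + 3*y != -12 and (y <= 6 -> (3*q + 3*y != -12 and (not (y <= 6)) and (forall v_1. (v_1 > 0 and q != 9)))) and ((not (y <= 6)) -> (forall v_1. (v_1 > 0 and q != 9))))) and ((not (y <= 6)) -> (forall v_1. (v_1 > 0 and q != 9))))) and ((not (y <= 6)) -> (forall v_1. (v_1 > 0 and q != 9))))) and ((not (3*q >= -14 and 3*q > -18)) -> (v > 0 and v != 16))
Answer: WP = ((3*q >= -14 and 3*q > -18) -> ((y <= 6 -> (3*q + 3*y != -12 and (y <= 6 -> (3*q + 3*y != -12 and (y <= 6 -> (3*q + 3*y != -12 and (not (y <= 6)) and (forall v_1. (v_1 > 0 and q != 9)))) and ((not (y <= 6)) -> (forall v_1. (v_1 > 0 and q != 9))))) and ((not (y <= 6)) -> (forall v_1. (v_1 > 0 and q != 9))))) and ((not (y <= 6)) -> (forall v_1. (v_1 > 0 and q != 9))))) and ((not (3*q >= -14 and 3*q > -18)) -> (v > 0 and v != 16))


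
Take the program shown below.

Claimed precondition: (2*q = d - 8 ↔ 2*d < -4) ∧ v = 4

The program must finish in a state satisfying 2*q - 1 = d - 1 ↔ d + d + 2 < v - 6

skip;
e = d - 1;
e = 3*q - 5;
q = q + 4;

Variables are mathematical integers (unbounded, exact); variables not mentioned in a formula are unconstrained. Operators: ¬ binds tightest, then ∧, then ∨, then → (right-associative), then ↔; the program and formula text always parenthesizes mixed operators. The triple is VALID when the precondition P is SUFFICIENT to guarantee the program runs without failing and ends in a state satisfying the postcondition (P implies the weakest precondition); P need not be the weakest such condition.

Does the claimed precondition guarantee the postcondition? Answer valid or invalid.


Working backward. After the program, the postcondition 2*q - 1 = d - 1 ↔ d + d + 2 < v - 6 must hold; in canonical form it is 2*q = d ↔ 2*d < v - 8.
Before q := q + 4: 2*q = d - 8 ↔ 2*d < v - 8
Before e := 3*q - 5: 2*q = d - 8 ↔ 2*d < v - 8
Before e := d - 1: 2*q = d - 8 ↔ 2*d < v - 8
Before skip: 2*q = d - 8 ↔ 2*d < v - 8
The weakest precondition is 2*q = d - 8 ↔ 2*d < v - 8.
Check whether (2*q = d - 8 ↔ 2*d < -4) ∧ v = 4 implies it.
Every state satisfying the precondition satisfies the weakest precondition: the implication holds.
Answer: valid


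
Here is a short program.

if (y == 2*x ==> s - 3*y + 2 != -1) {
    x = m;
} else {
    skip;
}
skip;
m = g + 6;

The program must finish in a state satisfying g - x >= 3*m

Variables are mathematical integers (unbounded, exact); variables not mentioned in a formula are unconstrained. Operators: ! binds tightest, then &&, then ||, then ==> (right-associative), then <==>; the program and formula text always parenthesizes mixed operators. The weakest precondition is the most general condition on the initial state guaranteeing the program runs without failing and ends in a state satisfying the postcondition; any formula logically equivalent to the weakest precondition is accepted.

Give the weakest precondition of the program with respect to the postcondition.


Working backward. After the program, the postcondition g - x >= 3*m must hold; in canonical form it is g >= 3*m + x.
Before m := g + 6: 2*g + x <= -18
Before skip: 2*g + x <= -18
Then branch requires 2*g + m <= -18; else branch requires 2*g + x <= -18.
Before the if: ((y == 2*x ==> s != 3*y - 3) ==> 2*g + m <= -18) && ((!(y == 2*x ==> s != 3*y - 3)) ==> 2*g + x <= -18)
Answer: WP = ((y == 2*x ==> s != 3*y - 3) ==> 2*g + m <= -18) && ((!(y == 2*x ==> s != 3*y - 3)) ==> 2*g + x <= -18)


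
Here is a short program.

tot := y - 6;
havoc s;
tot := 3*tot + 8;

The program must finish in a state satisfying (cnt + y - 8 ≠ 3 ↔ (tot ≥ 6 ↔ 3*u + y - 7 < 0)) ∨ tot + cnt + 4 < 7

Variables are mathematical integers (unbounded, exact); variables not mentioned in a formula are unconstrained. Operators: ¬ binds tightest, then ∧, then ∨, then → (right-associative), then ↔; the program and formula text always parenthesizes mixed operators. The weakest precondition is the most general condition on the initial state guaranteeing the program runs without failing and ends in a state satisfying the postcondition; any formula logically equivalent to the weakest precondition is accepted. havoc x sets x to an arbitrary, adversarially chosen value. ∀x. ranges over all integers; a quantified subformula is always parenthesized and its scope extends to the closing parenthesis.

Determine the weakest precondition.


Working backward. After the program, the postcondition (cnt + y - 8 ≠ 3 ↔ (tot ≥ 6 ↔ 3*u + y - 7 < 0)) ∨ tot + cnt + 4 < 7 must hold; in canonical form it is (cnt + y ≠ 11 ↔ (tot ≥ 6 ↔ 3*u + y < 7)) ∨ cnt + tot < 3.
Before tot := 3*tot + 8: (cnt + y ≠ 11 ↔ (3*tot ≥ -2 ↔ 3*u + y < 7)) ∨ cnt + 3*tot < -5
Before havoc s: (cnt + y ≠ 11 ↔ (3*tot ≥ -2 ↔ 3*u + y < 7)) ∨ cnt + 3*tot < -5
Before tot := y - 6: (cnt + y ≠ 11 ↔ (3*y ≥ 16 ↔ 3*u + y < 7)) ∨ cnt + 3*y < 13
Answer: WP = (cnt + y ≠ 11 ↔ (3*y ≥ 16 ↔ 3*u + y < 7)) ∨ cnt + 3*y < 13


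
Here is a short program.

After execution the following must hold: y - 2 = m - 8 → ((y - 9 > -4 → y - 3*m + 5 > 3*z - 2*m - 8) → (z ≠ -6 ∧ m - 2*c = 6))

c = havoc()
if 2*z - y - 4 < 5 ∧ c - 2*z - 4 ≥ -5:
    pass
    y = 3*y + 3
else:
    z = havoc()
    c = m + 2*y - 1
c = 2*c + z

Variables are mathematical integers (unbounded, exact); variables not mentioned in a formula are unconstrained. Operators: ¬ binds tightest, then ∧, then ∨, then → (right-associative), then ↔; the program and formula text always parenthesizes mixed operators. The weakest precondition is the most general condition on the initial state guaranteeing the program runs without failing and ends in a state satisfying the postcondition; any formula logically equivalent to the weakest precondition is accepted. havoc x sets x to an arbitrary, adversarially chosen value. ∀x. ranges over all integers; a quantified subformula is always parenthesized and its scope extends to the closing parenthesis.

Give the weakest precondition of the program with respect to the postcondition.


Working backward. After the program, the postcondition y - 2 = m - 8 → ((y - 9 > -4 → y - 3*m + 5 > 3*z - 2*m - 8) → (z ≠ -6 ∧ m - 2*c = 6)) must hold; in canonical form it is y = m - 6 → ((y > 5 → y > m + 3*z - 13) → (z ≠ -6 ∧ m = 2*c + 6)).
Before c := 2*c + z: y = m - 6 → ((y > 5 → y > m + 3*z - 13) → (z ≠ -6 ∧ m = 4*c + 2*z + 6))
Then branch requires 3*y = m - 9 → ((3*y > 2 → 3*y > m + 3*z - 16) → (z ≠ -6 ∧ m = 4*c + 2*z + 6)); else branch requires ∀z_1. (y = m - 6 → ((y > 5 → y > m + 3*z_1 - 13) → (z_1 ≠ -6 ∧ 3*m + 8*y + 2*z_1 = -2))).
Before the if: ((2*z < y + 9 ∧ c ≥ 2*z - 1) → (3*y = m - 9 → ((3*y > 2 → 3*y > m + 3*z - 16) → (z ≠ -6 ∧ m = 4*c + 2*z + 6)))) ∧ ((¬(2*z < y + 9 ∧ c ≥ 2*z - 1)) → (∀z_1. (y = m - 6 → ((y > 5 → y > m + 3*z_1 - 13) → (z_1 ≠ -6 ∧ 3*m + 8*y + 2*z_1 = -2)))))
Before havoc c: ∀c_1. (((2*z < y + 9 ∧ c_1 ≥ 2*z - 1) → (3*y = m - 9 → ((3*y > 2 → 3*y > m + 3*z - 16) → (z ≠ -6 ∧ m = 4*c_1 + 2*z + 6)))) ∧ ((¬(2*z < y + 9 ∧ c_1 ≥ 2*z - 1)) → (∀z_1. (y = m - 6 → ((y > 5 → y > m + 3*z_1 - 13) → (z_1 ≠ -6 ∧ 3*m + 8*y + 2*z_1 = -2))))))
Answer: WP = ∀c_1. (((2*z < y + 9 ∧ c_1 ≥ 2*z - 1) → (3*y = m - 9 → ((3*y > 2 → 3*y > m + 3*z - 16) → (z ≠ -6 ∧ m = 4*c_1 + 2*z + 6)))) ∧ ((¬(2*z < y + 9 ∧ c_1 ≥ 2*z - 1)) → (∀z_1. (y = m - 6 → ((y > 5 → y > m + 3*z_1 - 13) → (z_1 ≠ -6 ∧ 3*m + 8*y + 2*z_1 = -2))))))


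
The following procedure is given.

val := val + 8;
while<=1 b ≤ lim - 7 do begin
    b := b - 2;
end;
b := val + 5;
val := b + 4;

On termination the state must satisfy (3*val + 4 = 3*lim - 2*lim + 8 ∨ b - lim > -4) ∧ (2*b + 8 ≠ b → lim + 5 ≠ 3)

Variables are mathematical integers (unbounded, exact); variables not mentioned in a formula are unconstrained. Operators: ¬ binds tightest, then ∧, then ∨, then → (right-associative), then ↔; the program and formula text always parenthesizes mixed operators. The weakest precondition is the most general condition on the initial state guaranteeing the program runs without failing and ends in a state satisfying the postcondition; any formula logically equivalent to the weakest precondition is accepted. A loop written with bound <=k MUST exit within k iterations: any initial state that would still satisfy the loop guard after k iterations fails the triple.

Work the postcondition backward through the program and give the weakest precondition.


Working backward. After the program, the postcondition (3*val + 4 = 3*lim - 2*lim + 8 ∨ b - lim > -4) ∧ (2*b + 8 ≠ b → lim + 5 ≠ 3) must hold; in canonical form it is (3*val = lim + 4 ∨ b > lim - 4) ∧ (b ≠ -8 → lim ≠ -2).
Before val := b + 4: (3*b = lim - 8 ∨ b > lim - 4) ∧ (b ≠ -8 → lim ≠ -2)
Before b := val + 5: (3*val = lim - 23 ∨ val > lim - 9) ∧ (val ≠ -13 → lim ≠ -2)
Before the loop (bound <=1), unroll the exhaustion recursion (WP_0 = exit-now case; WP_j = one more guarded iteration, up to j = 1):
  WP_0: (¬(b ≤ lim - 7)) ∧ (3*val = lim - 23 ∨ val > lim - 9) ∧ (val ≠ -13 → lim ≠ -2)
  WP_1: (b ≤ lim - 7 → ((¬(b ≤ lim - 5)) ∧ (3*val = lim - 23 ∨ val > lim - 9) ∧ (val ≠ -13 → lim ≠ -2))) ∧ ((¬(b ≤ lim - 7)) → ((3*val = lim - 23 ∨ val > lim - 9) ∧ (val ≠ -13 → lim ≠ -2)))
So before the loop: (b ≤ lim - 7 → ((¬(b ≤ lim - 5)) ∧ (3*val = lim - 23 ∨ val > lim - 9) ∧ (val ≠ -13 → lim ≠ -2))) ∧ ((¬(b ≤ lim - 7)) → ((3*val = lim - 23 ∨ val > lim - 9) ∧ (val ≠ -13 → lim ≠ -2)))
Before val := val + 8: (b ≤ lim - 7 → ((¬(b ≤ lim - 5)) ∧ (3*val = lim - 47 ∨ val > lim - 17) ∧ (val ≠ -21 → lim ≠ -2))) ∧ ((¬(b ≤ lim - 7)) → ((3*val = lim - 47 ∨ val > lim - 17) ∧ (val ≠ -21 → lim ≠ -2)))
Answer: WP = (b ≤ lim - 7 → ((¬(b ≤ lim - 5)) ∧ (3*val = lim - 47 ∨ val > lim - 17) ∧ (val ≠ -21 → lim ≠ -2))) ∧ ((¬(b ≤ lim - 7)) → ((3*val = lim - 47 ∨ val > lim - 17) ∧ (val ≠ -21 → lim ≠ -2)))


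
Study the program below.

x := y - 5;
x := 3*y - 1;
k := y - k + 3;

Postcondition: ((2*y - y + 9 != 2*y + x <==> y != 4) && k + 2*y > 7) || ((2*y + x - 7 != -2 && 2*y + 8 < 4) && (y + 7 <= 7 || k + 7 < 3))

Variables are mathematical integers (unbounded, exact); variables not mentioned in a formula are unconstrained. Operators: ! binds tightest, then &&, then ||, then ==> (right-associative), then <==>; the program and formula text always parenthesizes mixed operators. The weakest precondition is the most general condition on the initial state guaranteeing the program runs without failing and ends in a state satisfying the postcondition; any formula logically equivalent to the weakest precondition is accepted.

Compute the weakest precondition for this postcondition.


Working backward. After the program, the postcondition ((2*y - y + 9 != 2*y + x <==> y != 4) && k + 2*y > 7) || ((2*y + x - 7 != -2 && 2*y + 8 < 4) && (y + 7 <= 7 || k + 7 < 3)) must hold; in canonical form it is ((x + y != 9 <==> y != 4) && k + 2*y > 7) || (x + 2*y != 5 && 2*y < -4 && (y <= 0 || k < -4)).
Before k := y - k + 3: ((x + y != 9 <==> y != 4) && 3*y > k + 4) || (x + 2*y != 5 && 2*y < -4 && (y <= 0 || y < k - 7))
Before x := 3*y - 1: ((4*y != 10 <==> y != 4) && 3*y > k + 4) || (5*y != 6 && 2*y < -4 && (y <= 0 || y < k - 7))
Before x := y - 5: ((4*y != 10 <==> y != 4) && 3*y > k + 4) || (5*y != 6 && 2*y < -4 && (y <= 0 || y < k - 7))
Answer: WP = ((4*y != 10 <==> y != 4) && 3*y > k + 4) || (5*y != 6 && 2*y < -4 && (y <= 0 || y < k - 7))


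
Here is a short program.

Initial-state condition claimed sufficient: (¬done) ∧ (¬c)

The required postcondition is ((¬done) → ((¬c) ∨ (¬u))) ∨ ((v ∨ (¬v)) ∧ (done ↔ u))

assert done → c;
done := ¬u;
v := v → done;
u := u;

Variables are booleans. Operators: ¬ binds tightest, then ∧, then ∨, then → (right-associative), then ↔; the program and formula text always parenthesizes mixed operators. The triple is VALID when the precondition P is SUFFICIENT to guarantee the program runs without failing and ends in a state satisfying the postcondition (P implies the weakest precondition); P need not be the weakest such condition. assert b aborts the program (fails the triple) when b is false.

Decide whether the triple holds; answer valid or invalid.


Working backward. After the program, the postcondition ((¬done) → ((¬c) ∨ (¬u))) ∨ ((v ∨ (¬v)) ∧ (done ↔ u)) must hold; in canonical form it is ((¬done) → ((¬c) ∨ (¬u))) ∨ (done ↔ u).
Before u := u: ((¬done) → ((¬c) ∨ (¬u))) ∨ (done ↔ u)
Before v := v → done: ((¬done) → ((¬c) ∨ (¬u))) ∨ (done ↔ u)
Before done := ¬u: (u → ((¬c) ∨ (¬u))) ∨ ((¬u) ↔ u)
Before assert done → c: (done → c) ∧ ((u → ((¬c) ∨ (¬u))) ∨ ((¬u) ↔ u))
The weakest precondition is (done → c) ∧ ((u → ((¬c) ∨ (¬u))) ∨ ((¬u) ↔ u)).
Check whether (¬done) ∧ (¬c) implies it.
Every state satisfying the precondition satisfies the weakest precondition: the implication holds.
Answer: valid


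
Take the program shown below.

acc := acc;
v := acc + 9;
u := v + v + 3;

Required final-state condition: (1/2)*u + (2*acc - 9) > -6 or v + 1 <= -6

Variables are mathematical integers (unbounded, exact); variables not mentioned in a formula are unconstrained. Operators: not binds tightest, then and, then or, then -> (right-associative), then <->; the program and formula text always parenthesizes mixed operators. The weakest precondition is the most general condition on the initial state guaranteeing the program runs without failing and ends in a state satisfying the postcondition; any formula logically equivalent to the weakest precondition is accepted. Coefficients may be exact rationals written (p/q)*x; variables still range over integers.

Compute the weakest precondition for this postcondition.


Working backward. After the program, the postcondition (1/2)*u + (2*acc - 9) > -6 or v + 1 <= -6 must hold; in canonical form it is 2*acc + (1/2)*u > 3 or v <= -7.
Before u := v + v + 3: 2*acc + v > 3/2 or v <= -7
Before v := acc + 9: 3*acc > -15/2 or acc <= -16
Before acc := acc: 3*acc > -15/2 or acc <= -16
Answer: WP = 3*acc > -15/2 or acc <= -16


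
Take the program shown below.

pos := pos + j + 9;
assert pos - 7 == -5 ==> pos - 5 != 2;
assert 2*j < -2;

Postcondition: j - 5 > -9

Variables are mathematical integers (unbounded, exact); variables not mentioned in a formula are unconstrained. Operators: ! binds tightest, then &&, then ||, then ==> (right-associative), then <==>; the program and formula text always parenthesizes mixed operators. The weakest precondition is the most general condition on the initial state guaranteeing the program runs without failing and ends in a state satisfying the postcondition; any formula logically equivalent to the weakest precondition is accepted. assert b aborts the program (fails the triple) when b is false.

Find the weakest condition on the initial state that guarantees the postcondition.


Working backward. After the program, the postcondition j - 5 > -9 must hold; in canonical form it is j > -4.
Before assert 2*j < -2: 2*j < -2 && j > -4
Before assert pos - 7 == -5 ==> pos - 5 != 2: (pos == 2 ==> pos != 7) && 2*j < -2 && j > -4
Before pos := pos + j + 9: (j + pos == -7 ==> j + pos != -2) && 2*j < -2 && j > -4
Answer: WP = (j + pos == -7 ==> j + pos != -2) && 2*j < -2 && j > -4


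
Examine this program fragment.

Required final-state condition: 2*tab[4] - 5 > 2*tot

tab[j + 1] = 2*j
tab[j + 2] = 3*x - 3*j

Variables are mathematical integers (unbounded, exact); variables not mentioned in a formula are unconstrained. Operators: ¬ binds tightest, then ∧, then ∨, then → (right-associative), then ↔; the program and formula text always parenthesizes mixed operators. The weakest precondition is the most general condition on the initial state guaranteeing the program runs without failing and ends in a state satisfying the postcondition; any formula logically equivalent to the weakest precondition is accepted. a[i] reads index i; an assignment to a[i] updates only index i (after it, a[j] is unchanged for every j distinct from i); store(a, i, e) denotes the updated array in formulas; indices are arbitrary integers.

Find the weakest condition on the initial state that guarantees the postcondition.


Working backward. After the program, the postcondition 2*tab[4] - 5 > 2*tot must hold; in canonical form it is 2*tab[4] > 2*tot + 5.
Before tab[j + 2] := 3*x - 3*j: 2*store(tab, j + 2, -3*j + 3*x)[4] > 2*tot + 5
Before tab[j + 1] := 2*j: 2*store(store(tab, j + 1, 2*j), j + 2, -3*j + 3*x)[4] > 2*tot + 5
Answer: WP = 2*store(store(tab, j + 1, 2*j), j + 2, -3*j + 3*x)[4] > 2*tot + 5


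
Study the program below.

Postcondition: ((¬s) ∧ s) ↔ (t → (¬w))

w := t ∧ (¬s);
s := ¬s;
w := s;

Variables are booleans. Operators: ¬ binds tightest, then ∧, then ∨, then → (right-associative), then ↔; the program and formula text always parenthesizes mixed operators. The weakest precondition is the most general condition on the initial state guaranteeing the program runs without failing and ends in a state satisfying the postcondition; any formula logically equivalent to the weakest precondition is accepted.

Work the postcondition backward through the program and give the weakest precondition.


Working backward. After the program, the postcondition ((¬s) ∧ s) ↔ (t → (¬w)) must hold; in canonical form it is ¬(t → (¬w)).
Before w := s: ¬(t → (¬s))
Before s := ¬s: ¬(t → s)
Before w := t ∧ (¬s): ¬(t → s)
Answer: WP = ¬(t → s)


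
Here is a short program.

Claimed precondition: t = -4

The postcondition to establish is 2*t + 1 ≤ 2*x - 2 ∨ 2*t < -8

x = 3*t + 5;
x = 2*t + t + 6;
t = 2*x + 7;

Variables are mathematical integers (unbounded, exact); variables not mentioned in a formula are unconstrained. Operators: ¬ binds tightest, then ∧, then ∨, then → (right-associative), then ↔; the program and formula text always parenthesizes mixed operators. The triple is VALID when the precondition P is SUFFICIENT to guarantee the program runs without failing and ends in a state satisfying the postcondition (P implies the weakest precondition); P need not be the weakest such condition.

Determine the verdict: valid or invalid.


Working backward. After the program, the postcondition 2*t + 1 ≤ 2*x - 2 ∨ 2*t < -8 must hold; in canonical form it is 2*t ≤ 2*x - 3 ∨ 2*t < -8.
Before t := 2*x + 7: 2*x ≤ -17 ∨ 4*x < -22
Before x := 2*t + t + 6: 6*t ≤ -29 ∨ 12*t < -46
Before x := 3*t + 5: 6*t ≤ -29 ∨ 12*t < -46
The weakest precondition is 6*t ≤ -29 ∨ 12*t < -46.
Check whether t = -4 implies it.
Every state satisfying the precondition satisfies the weakest precondition: the implication holds.
Answer: valid


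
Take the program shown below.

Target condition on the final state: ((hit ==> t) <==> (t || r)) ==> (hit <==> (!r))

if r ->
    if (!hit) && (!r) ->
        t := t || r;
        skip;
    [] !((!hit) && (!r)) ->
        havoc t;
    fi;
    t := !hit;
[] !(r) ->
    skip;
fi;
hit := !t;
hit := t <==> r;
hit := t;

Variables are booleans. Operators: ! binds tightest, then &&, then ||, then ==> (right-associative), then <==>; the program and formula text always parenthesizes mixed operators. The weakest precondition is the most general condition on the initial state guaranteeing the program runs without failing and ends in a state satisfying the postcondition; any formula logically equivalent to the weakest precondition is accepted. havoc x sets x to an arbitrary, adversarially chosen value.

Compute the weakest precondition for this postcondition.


Working backward. After the program, ((hit ==> t) <==> (t || r)) ==> (hit <==> (!r)) must hold.
Before hit := t: (t || r) ==> (t <==> (!r))
Before hit := t <==> r: (t || r) ==> (t <==> (!r))
Before hit := !t: (t || r) ==> (t <==> (!r))
Then branch requires (((!hit) && (!r)) ==> (((!hit) || r) ==> ((!hit) <==> (!r)))) && ((!((!hit) && (!r))) ==> (((!hit) || r) ==> ((!hit) <==> (!r)))); else branch requires (t || r) ==> (t <==> (!r)).
Before the if: (r ==> ((((!hit) && (!r)) ==> (((!hit) || r) ==> ((!hit) <==> (!r)))) && ((!((!hit) && (!r))) ==> (((!hit) || r) ==> ((!hit) <==> (!r)))))) && ((!r) ==> ((t || r) ==> (t <==> (!r))))
Answer: WP = (r ==> ((((!hit) && (!r)) ==> (((!hit) || r) ==> ((!hit) <==> (!r)))) && ((!((!hit) && (!r))) ==> (((!hit) || r) ==> ((!hit) <==> (!r)))))) && ((!r) ==> ((t || r) ==> (t <==> (!r))))


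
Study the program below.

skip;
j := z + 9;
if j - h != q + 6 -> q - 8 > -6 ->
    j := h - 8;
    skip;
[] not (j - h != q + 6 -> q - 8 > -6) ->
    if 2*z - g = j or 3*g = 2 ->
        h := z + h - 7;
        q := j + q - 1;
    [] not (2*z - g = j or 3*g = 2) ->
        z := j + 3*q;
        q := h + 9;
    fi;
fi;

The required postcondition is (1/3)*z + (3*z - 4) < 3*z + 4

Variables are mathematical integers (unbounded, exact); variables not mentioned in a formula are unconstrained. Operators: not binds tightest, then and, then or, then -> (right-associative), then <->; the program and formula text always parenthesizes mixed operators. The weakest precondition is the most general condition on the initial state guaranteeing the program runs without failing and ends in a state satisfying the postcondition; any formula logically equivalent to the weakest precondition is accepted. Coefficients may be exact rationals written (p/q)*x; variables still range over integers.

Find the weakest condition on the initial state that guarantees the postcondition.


Working backward. After the program, the postcondition (1/3)*z + (3*z - 4) < 3*z + 4 must hold; in canonical form it is (1/3)*z < 8.
Then branch requires (1/3)*z < 8; else branch requires ((2*z = g + j or 3*g = 2) -> (1/3)*z < 8) and ((not (2*z = g + j or 3*g = 2)) -> (1/3)*j + q < 8).
Before the if: ((j != h + q + 6 -> q > 2) -> (1/3)*z < 8) and ((not (j != h + q + 6 -> q > 2)) -> (((2*z = g + j or 3*g = 2) -> (1/3)*z < 8) and ((not (2*z = g + j or 3*g = 2)) -> (1/3)*j + q < 8)))
Before j := z + 9: ((z != h + q - 3 -> q > 2) -> (1/3)*z < 8) and ((not (z != h + q - 3 -> q > 2)) -> (((z = g + 9 or 3*g = 2) -> (1/3)*z < 8) and ((not (z = g + 9 or 3*g = 2)) -> q + (1/3)*z < 5)))
Before skip: ((z != h + q - 3 -> q > 2) -> (1/3)*z < 8) and ((not (z != h + q - 3 -> q > 2)) -> (((z = g + 9 or 3*g = 2) -> (1/3)*z < 8) and ((not (z = g + 9 or 3*g = 2)) -> q + (1/3)*z < 5)))
Answer: WP = ((z != h + q - 3 -> q > 2) -> (1/3)*z < 8) and ((not (z != h + q - 3 -> q > 2)) -> (((z = g + 9 or 3*g = 2) -> (1/3)*z < 8) and ((not (z = g + 9 or 3*g = 2)) -> q + (1/3)*z < 5)))
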